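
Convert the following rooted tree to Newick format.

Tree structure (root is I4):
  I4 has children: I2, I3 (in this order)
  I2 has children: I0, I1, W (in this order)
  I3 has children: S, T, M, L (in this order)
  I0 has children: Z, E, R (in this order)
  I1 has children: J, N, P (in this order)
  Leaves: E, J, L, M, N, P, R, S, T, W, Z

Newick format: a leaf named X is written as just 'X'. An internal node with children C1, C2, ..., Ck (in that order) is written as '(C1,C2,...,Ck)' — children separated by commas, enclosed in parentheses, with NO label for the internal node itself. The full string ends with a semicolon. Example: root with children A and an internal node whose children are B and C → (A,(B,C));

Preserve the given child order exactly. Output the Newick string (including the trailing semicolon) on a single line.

Answer: (((Z,E,R),(J,N,P),W),(S,T,M,L));

Derivation:
internal I4 with children ['I2', 'I3']
  internal I2 with children ['I0', 'I1', 'W']
    internal I0 with children ['Z', 'E', 'R']
      leaf 'Z' → 'Z'
      leaf 'E' → 'E'
      leaf 'R' → 'R'
    → '(Z,E,R)'
    internal I1 with children ['J', 'N', 'P']
      leaf 'J' → 'J'
      leaf 'N' → 'N'
      leaf 'P' → 'P'
    → '(J,N,P)'
    leaf 'W' → 'W'
  → '((Z,E,R),(J,N,P),W)'
  internal I3 with children ['S', 'T', 'M', 'L']
    leaf 'S' → 'S'
    leaf 'T' → 'T'
    leaf 'M' → 'M'
    leaf 'L' → 'L'
  → '(S,T,M,L)'
→ '(((Z,E,R),(J,N,P),W),(S,T,M,L))'
Final: (((Z,E,R),(J,N,P),W),(S,T,M,L));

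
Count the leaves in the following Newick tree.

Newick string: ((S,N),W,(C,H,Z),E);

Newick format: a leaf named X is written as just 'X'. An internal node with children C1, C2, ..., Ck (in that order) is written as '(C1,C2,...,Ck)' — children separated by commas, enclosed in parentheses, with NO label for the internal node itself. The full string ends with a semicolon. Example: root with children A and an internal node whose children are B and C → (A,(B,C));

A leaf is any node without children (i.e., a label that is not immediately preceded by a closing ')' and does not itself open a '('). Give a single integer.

Answer: 7

Derivation:
Newick: ((S,N),W,(C,H,Z),E);
Scan left-to-right; a leaf is any maximal label run not followed by '(':
  pos 2: leaf 'S' → count = 1
  pos 4: leaf 'N' → count = 2
  pos 7: leaf 'W' → count = 3
  pos 10: leaf 'C' → count = 4
  pos 12: leaf 'H' → count = 5
  pos 14: leaf 'Z' → count = 6
  pos 17: leaf 'E' → count = 7
Total leaves: 7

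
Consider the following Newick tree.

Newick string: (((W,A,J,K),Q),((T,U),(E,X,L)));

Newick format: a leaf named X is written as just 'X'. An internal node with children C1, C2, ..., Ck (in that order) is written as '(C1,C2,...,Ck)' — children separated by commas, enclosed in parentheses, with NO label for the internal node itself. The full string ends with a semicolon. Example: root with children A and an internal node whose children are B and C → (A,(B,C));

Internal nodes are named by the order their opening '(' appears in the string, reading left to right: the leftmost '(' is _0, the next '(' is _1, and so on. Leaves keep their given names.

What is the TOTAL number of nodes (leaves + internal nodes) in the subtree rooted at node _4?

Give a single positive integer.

Newick: (((W,A,J,K),Q),((T,U),(E,X,L)));
Locate _4: it is the '(' at position 16 (the 5th '(' reading left to right).
Query: subtree rooted at _4
_4: subtree_size = 1 + 2
  T: subtree_size = 1 + 0
  U: subtree_size = 1 + 0
Total subtree size of _4: 3

Answer: 3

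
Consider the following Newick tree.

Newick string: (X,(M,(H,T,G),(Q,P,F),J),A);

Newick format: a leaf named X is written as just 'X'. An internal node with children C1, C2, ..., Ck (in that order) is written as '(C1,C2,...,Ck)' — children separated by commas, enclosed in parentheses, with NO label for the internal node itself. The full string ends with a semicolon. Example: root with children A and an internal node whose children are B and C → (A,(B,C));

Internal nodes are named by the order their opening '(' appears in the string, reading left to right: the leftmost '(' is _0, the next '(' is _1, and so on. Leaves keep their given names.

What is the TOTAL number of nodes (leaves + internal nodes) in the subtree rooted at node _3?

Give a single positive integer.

Newick: (X,(M,(H,T,G),(Q,P,F),J),A);
Locate _3: it is the '(' at position 14 (the 4th '(' reading left to right).
Query: subtree rooted at _3
_3: subtree_size = 1 + 3
  Q: subtree_size = 1 + 0
  P: subtree_size = 1 + 0
  F: subtree_size = 1 + 0
Total subtree size of _3: 4

Answer: 4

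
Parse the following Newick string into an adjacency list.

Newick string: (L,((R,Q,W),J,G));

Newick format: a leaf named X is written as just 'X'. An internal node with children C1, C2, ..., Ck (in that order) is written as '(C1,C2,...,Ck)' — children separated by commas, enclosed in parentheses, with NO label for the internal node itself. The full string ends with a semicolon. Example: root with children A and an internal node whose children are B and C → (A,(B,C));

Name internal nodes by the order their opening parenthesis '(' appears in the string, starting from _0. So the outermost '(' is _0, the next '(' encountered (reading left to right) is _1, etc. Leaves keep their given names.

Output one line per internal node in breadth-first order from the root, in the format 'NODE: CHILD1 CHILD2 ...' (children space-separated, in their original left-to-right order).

Input: (L,((R,Q,W),J,G));
Scanning left-to-right, naming '(' by encounter order:
  pos 0: '(' -> open internal node _0 (depth 1)
  pos 3: '(' -> open internal node _1 (depth 2)
  pos 4: '(' -> open internal node _2 (depth 3)
  pos 10: ')' -> close internal node _2 (now at depth 2)
  pos 15: ')' -> close internal node _1 (now at depth 1)
  pos 16: ')' -> close internal node _0 (now at depth 0)
Total internal nodes: 3
BFS adjacency from root:
  _0: L _1
  _1: _2 J G
  _2: R Q W

Answer: _0: L _1
_1: _2 J G
_2: R Q W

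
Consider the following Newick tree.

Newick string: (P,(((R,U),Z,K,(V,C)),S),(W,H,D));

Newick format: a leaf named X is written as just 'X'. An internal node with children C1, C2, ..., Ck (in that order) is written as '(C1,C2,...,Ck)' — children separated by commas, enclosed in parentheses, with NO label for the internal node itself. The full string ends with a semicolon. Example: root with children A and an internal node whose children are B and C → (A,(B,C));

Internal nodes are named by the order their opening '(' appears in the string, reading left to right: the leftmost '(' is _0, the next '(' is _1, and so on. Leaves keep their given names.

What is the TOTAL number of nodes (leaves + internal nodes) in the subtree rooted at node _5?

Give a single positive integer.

Answer: 4

Derivation:
Newick: (P,(((R,U),Z,K,(V,C)),S),(W,H,D));
Locate _5: it is the '(' at position 25 (the 6th '(' reading left to right).
Query: subtree rooted at _5
_5: subtree_size = 1 + 3
  W: subtree_size = 1 + 0
  H: subtree_size = 1 + 0
  D: subtree_size = 1 + 0
Total subtree size of _5: 4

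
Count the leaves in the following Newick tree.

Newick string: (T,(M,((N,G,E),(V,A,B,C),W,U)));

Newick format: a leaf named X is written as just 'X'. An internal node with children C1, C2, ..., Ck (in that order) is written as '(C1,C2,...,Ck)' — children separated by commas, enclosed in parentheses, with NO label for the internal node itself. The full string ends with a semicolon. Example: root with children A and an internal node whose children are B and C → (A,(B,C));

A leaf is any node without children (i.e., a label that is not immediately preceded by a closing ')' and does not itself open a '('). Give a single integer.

Answer: 11

Derivation:
Newick: (T,(M,((N,G,E),(V,A,B,C),W,U)));
Scan left-to-right; a leaf is any maximal label run not followed by '(':
  pos 1: leaf 'T' → count = 1
  pos 4: leaf 'M' → count = 2
  pos 8: leaf 'N' → count = 3
  pos 10: leaf 'G' → count = 4
  pos 12: leaf 'E' → count = 5
  pos 16: leaf 'V' → count = 6
  pos 18: leaf 'A' → count = 7
  pos 20: leaf 'B' → count = 8
  pos 22: leaf 'C' → count = 9
  pos 25: leaf 'W' → count = 10
  pos 27: leaf 'U' → count = 11
Total leaves: 11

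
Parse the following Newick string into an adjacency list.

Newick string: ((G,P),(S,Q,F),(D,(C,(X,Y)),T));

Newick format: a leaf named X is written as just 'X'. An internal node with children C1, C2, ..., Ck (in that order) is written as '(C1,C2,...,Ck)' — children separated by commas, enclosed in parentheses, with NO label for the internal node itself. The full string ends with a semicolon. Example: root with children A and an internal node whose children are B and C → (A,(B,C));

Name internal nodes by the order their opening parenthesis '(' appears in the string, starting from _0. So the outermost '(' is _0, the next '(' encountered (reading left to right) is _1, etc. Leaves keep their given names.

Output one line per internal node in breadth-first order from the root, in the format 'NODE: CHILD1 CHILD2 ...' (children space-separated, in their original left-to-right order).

Input: ((G,P),(S,Q,F),(D,(C,(X,Y)),T));
Scanning left-to-right, naming '(' by encounter order:
  pos 0: '(' -> open internal node _0 (depth 1)
  pos 1: '(' -> open internal node _1 (depth 2)
  pos 5: ')' -> close internal node _1 (now at depth 1)
  pos 7: '(' -> open internal node _2 (depth 2)
  pos 13: ')' -> close internal node _2 (now at depth 1)
  pos 15: '(' -> open internal node _3 (depth 2)
  pos 18: '(' -> open internal node _4 (depth 3)
  pos 21: '(' -> open internal node _5 (depth 4)
  pos 25: ')' -> close internal node _5 (now at depth 3)
  pos 26: ')' -> close internal node _4 (now at depth 2)
  pos 29: ')' -> close internal node _3 (now at depth 1)
  pos 30: ')' -> close internal node _0 (now at depth 0)
Total internal nodes: 6
BFS adjacency from root:
  _0: _1 _2 _3
  _1: G P
  _2: S Q F
  _3: D _4 T
  _4: C _5
  _5: X Y

Answer: _0: _1 _2 _3
_1: G P
_2: S Q F
_3: D _4 T
_4: C _5
_5: X Y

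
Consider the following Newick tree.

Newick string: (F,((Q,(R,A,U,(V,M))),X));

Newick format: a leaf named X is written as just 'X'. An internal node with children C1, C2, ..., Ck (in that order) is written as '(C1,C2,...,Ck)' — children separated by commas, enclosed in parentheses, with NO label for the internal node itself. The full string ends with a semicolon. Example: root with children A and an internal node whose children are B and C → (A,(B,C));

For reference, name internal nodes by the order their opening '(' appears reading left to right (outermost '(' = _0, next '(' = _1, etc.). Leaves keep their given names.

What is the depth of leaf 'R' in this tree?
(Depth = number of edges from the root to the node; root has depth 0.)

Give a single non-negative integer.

Newick: (F,((Q,(R,A,U,(V,M))),X));
Naming internals by '(' encounter order: outermost '(' = _0, next = _1, ...
Query node: R
Path from root: _0 -> _1 -> _2 -> _3 -> R
Depth of R: 4 (number of edges from root)

Answer: 4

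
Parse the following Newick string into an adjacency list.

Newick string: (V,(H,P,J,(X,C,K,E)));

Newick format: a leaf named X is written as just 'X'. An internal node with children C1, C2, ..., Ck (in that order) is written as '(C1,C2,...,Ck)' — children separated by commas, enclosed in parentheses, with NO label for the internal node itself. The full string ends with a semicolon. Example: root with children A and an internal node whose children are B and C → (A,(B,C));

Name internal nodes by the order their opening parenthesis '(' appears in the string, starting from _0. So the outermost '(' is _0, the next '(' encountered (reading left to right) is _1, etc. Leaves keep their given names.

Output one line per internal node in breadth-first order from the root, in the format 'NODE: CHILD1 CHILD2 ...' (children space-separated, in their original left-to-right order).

Answer: _0: V _1
_1: H P J _2
_2: X C K E

Derivation:
Input: (V,(H,P,J,(X,C,K,E)));
Scanning left-to-right, naming '(' by encounter order:
  pos 0: '(' -> open internal node _0 (depth 1)
  pos 3: '(' -> open internal node _1 (depth 2)
  pos 10: '(' -> open internal node _2 (depth 3)
  pos 18: ')' -> close internal node _2 (now at depth 2)
  pos 19: ')' -> close internal node _1 (now at depth 1)
  pos 20: ')' -> close internal node _0 (now at depth 0)
Total internal nodes: 3
BFS adjacency from root:
  _0: V _1
  _1: H P J _2
  _2: X C K E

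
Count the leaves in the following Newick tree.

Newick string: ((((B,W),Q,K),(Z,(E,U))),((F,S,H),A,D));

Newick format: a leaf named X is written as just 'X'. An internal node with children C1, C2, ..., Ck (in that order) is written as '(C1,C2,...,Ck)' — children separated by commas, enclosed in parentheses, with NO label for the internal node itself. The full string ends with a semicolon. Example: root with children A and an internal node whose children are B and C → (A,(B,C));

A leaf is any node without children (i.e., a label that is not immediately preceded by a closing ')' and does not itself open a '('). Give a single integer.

Newick: ((((B,W),Q,K),(Z,(E,U))),((F,S,H),A,D));
Scan left-to-right; a leaf is any maximal label run not followed by '(':
  pos 4: leaf 'B' → count = 1
  pos 6: leaf 'W' → count = 2
  pos 9: leaf 'Q' → count = 3
  pos 11: leaf 'K' → count = 4
  pos 15: leaf 'Z' → count = 5
  pos 18: leaf 'E' → count = 6
  pos 20: leaf 'U' → count = 7
  pos 27: leaf 'F' → count = 8
  pos 29: leaf 'S' → count = 9
  pos 31: leaf 'H' → count = 10
  pos 34: leaf 'A' → count = 11
  pos 36: leaf 'D' → count = 12
Total leaves: 12

Answer: 12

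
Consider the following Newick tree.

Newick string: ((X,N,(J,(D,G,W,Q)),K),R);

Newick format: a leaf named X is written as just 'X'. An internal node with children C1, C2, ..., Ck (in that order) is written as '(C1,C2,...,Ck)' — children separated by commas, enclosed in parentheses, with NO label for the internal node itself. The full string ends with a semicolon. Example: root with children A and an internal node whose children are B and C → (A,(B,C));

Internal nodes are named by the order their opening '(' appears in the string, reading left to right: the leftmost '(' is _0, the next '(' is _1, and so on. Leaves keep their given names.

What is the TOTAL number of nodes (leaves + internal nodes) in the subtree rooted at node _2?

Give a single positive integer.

Answer: 7

Derivation:
Newick: ((X,N,(J,(D,G,W,Q)),K),R);
Locate _2: it is the '(' at position 6 (the 3rd '(' reading left to right).
Query: subtree rooted at _2
_2: subtree_size = 1 + 6
  J: subtree_size = 1 + 0
  _3: subtree_size = 1 + 4
    D: subtree_size = 1 + 0
    G: subtree_size = 1 + 0
    W: subtree_size = 1 + 0
    Q: subtree_size = 1 + 0
Total subtree size of _2: 7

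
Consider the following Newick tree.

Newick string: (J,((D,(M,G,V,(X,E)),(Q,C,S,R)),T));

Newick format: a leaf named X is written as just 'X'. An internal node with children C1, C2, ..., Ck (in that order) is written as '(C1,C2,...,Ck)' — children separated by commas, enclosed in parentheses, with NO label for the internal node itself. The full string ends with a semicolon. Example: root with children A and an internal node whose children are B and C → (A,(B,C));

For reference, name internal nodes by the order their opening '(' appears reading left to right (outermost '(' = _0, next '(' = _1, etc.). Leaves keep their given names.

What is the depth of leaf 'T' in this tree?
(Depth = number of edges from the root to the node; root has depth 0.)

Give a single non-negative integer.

Answer: 2

Derivation:
Newick: (J,((D,(M,G,V,(X,E)),(Q,C,S,R)),T));
Naming internals by '(' encounter order: outermost '(' = _0, next = _1, ...
Query node: T
Path from root: _0 -> _1 -> T
Depth of T: 2 (number of edges from root)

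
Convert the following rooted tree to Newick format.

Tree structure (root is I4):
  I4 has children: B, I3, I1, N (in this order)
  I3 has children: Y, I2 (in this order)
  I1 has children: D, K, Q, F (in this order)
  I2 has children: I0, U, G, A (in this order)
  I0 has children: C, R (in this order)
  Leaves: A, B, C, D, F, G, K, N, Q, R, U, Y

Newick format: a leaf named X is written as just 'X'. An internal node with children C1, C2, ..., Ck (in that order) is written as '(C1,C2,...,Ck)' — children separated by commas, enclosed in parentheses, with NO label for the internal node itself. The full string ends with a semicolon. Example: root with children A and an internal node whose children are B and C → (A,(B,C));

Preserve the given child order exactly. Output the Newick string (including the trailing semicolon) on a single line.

internal I4 with children ['B', 'I3', 'I1', 'N']
  leaf 'B' → 'B'
  internal I3 with children ['Y', 'I2']
    leaf 'Y' → 'Y'
    internal I2 with children ['I0', 'U', 'G', 'A']
      internal I0 with children ['C', 'R']
        leaf 'C' → 'C'
        leaf 'R' → 'R'
      → '(C,R)'
      leaf 'U' → 'U'
      leaf 'G' → 'G'
      leaf 'A' → 'A'
    → '((C,R),U,G,A)'
  → '(Y,((C,R),U,G,A))'
  internal I1 with children ['D', 'K', 'Q', 'F']
    leaf 'D' → 'D'
    leaf 'K' → 'K'
    leaf 'Q' → 'Q'
    leaf 'F' → 'F'
  → '(D,K,Q,F)'
  leaf 'N' → 'N'
→ '(B,(Y,((C,R),U,G,A)),(D,K,Q,F),N)'
Final: (B,(Y,((C,R),U,G,A)),(D,K,Q,F),N);

Answer: (B,(Y,((C,R),U,G,A)),(D,K,Q,F),N);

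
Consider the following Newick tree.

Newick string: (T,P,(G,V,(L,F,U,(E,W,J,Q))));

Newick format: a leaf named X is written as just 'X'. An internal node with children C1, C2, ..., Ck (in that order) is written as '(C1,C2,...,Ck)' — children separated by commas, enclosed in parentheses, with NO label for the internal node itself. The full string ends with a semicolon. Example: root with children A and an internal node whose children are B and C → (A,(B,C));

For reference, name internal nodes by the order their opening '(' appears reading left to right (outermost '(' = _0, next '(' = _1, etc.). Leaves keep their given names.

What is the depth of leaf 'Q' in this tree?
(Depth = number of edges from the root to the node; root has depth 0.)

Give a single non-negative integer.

Answer: 4

Derivation:
Newick: (T,P,(G,V,(L,F,U,(E,W,J,Q))));
Naming internals by '(' encounter order: outermost '(' = _0, next = _1, ...
Query node: Q
Path from root: _0 -> _1 -> _2 -> _3 -> Q
Depth of Q: 4 (number of edges from root)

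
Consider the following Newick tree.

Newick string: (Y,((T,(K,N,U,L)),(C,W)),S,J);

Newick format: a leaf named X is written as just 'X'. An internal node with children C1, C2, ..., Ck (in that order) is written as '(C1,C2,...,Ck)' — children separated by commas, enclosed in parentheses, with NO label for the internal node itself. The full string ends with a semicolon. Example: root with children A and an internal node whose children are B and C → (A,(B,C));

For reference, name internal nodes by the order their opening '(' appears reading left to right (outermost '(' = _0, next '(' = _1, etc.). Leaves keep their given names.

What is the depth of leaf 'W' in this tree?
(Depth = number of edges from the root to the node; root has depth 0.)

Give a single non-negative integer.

Newick: (Y,((T,(K,N,U,L)),(C,W)),S,J);
Naming internals by '(' encounter order: outermost '(' = _0, next = _1, ...
Query node: W
Path from root: _0 -> _1 -> _4 -> W
Depth of W: 3 (number of edges from root)

Answer: 3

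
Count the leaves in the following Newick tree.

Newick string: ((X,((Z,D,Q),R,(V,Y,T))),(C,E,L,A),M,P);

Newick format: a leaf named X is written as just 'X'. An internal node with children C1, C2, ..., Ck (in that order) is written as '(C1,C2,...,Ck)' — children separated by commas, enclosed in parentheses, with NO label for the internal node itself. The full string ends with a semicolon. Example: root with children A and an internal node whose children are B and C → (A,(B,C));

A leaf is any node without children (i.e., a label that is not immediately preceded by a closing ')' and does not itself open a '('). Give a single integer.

Newick: ((X,((Z,D,Q),R,(V,Y,T))),(C,E,L,A),M,P);
Scan left-to-right; a leaf is any maximal label run not followed by '(':
  pos 2: leaf 'X' → count = 1
  pos 6: leaf 'Z' → count = 2
  pos 8: leaf 'D' → count = 3
  pos 10: leaf 'Q' → count = 4
  pos 13: leaf 'R' → count = 5
  pos 16: leaf 'V' → count = 6
  pos 18: leaf 'Y' → count = 7
  pos 20: leaf 'T' → count = 8
  pos 26: leaf 'C' → count = 9
  pos 28: leaf 'E' → count = 10
  pos 30: leaf 'L' → count = 11
  pos 32: leaf 'A' → count = 12
  pos 35: leaf 'M' → count = 13
  pos 37: leaf 'P' → count = 14
Total leaves: 14

Answer: 14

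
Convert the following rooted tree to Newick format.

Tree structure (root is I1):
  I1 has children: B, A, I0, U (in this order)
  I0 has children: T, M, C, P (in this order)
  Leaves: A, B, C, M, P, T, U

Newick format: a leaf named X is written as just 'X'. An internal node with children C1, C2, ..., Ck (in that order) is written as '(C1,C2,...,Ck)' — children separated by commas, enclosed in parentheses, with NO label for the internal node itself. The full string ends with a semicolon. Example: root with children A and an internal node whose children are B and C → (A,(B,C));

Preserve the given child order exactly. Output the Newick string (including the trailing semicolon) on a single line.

Answer: (B,A,(T,M,C,P),U);

Derivation:
internal I1 with children ['B', 'A', 'I0', 'U']
  leaf 'B' → 'B'
  leaf 'A' → 'A'
  internal I0 with children ['T', 'M', 'C', 'P']
    leaf 'T' → 'T'
    leaf 'M' → 'M'
    leaf 'C' → 'C'
    leaf 'P' → 'P'
  → '(T,M,C,P)'
  leaf 'U' → 'U'
→ '(B,A,(T,M,C,P),U)'
Final: (B,A,(T,M,C,P),U);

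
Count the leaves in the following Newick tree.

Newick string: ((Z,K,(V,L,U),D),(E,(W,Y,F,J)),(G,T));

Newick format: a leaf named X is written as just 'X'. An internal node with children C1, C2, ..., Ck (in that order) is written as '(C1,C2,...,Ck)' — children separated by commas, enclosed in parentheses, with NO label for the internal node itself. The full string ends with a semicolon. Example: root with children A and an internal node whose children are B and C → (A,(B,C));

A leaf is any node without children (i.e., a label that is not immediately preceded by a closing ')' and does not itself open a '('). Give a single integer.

Answer: 13

Derivation:
Newick: ((Z,K,(V,L,U),D),(E,(W,Y,F,J)),(G,T));
Scan left-to-right; a leaf is any maximal label run not followed by '(':
  pos 2: leaf 'Z' → count = 1
  pos 4: leaf 'K' → count = 2
  pos 7: leaf 'V' → count = 3
  pos 9: leaf 'L' → count = 4
  pos 11: leaf 'U' → count = 5
  pos 14: leaf 'D' → count = 6
  pos 18: leaf 'E' → count = 7
  pos 21: leaf 'W' → count = 8
  pos 23: leaf 'Y' → count = 9
  pos 25: leaf 'F' → count = 10
  pos 27: leaf 'J' → count = 11
  pos 32: leaf 'G' → count = 12
  pos 34: leaf 'T' → count = 13
Total leaves: 13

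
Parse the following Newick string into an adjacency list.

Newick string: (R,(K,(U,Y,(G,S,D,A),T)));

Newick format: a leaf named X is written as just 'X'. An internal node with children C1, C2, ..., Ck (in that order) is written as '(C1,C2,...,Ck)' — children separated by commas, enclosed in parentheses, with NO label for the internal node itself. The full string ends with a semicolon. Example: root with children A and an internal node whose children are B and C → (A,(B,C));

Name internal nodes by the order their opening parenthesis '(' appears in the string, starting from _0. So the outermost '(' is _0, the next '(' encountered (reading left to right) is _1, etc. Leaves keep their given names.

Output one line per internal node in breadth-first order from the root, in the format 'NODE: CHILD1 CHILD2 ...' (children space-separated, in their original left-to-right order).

Input: (R,(K,(U,Y,(G,S,D,A),T)));
Scanning left-to-right, naming '(' by encounter order:
  pos 0: '(' -> open internal node _0 (depth 1)
  pos 3: '(' -> open internal node _1 (depth 2)
  pos 6: '(' -> open internal node _2 (depth 3)
  pos 11: '(' -> open internal node _3 (depth 4)
  pos 19: ')' -> close internal node _3 (now at depth 3)
  pos 22: ')' -> close internal node _2 (now at depth 2)
  pos 23: ')' -> close internal node _1 (now at depth 1)
  pos 24: ')' -> close internal node _0 (now at depth 0)
Total internal nodes: 4
BFS adjacency from root:
  _0: R _1
  _1: K _2
  _2: U Y _3 T
  _3: G S D A

Answer: _0: R _1
_1: K _2
_2: U Y _3 T
_3: G S D A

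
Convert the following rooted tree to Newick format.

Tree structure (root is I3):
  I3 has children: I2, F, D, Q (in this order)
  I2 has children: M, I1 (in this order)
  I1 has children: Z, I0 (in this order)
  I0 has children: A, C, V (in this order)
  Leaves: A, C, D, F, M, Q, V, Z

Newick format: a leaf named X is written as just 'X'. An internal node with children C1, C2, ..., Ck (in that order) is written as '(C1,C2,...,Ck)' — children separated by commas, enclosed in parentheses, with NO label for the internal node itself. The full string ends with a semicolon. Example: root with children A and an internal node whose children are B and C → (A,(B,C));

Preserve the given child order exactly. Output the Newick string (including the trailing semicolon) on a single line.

Answer: ((M,(Z,(A,C,V))),F,D,Q);

Derivation:
internal I3 with children ['I2', 'F', 'D', 'Q']
  internal I2 with children ['M', 'I1']
    leaf 'M' → 'M'
    internal I1 with children ['Z', 'I0']
      leaf 'Z' → 'Z'
      internal I0 with children ['A', 'C', 'V']
        leaf 'A' → 'A'
        leaf 'C' → 'C'
        leaf 'V' → 'V'
      → '(A,C,V)'
    → '(Z,(A,C,V))'
  → '(M,(Z,(A,C,V)))'
  leaf 'F' → 'F'
  leaf 'D' → 'D'
  leaf 'Q' → 'Q'
→ '((M,(Z,(A,C,V))),F,D,Q)'
Final: ((M,(Z,(A,C,V))),F,D,Q);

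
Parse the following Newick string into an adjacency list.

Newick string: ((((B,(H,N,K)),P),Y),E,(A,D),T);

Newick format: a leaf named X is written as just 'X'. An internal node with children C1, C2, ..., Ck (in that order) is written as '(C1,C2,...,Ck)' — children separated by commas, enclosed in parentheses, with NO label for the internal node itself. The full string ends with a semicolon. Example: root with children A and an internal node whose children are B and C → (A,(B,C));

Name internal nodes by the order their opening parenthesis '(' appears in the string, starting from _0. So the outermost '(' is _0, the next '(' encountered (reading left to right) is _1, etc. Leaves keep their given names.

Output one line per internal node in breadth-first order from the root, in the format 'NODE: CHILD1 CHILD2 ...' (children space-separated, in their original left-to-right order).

Answer: _0: _1 E _5 T
_1: _2 Y
_5: A D
_2: _3 P
_3: B _4
_4: H N K

Derivation:
Input: ((((B,(H,N,K)),P),Y),E,(A,D),T);
Scanning left-to-right, naming '(' by encounter order:
  pos 0: '(' -> open internal node _0 (depth 1)
  pos 1: '(' -> open internal node _1 (depth 2)
  pos 2: '(' -> open internal node _2 (depth 3)
  pos 3: '(' -> open internal node _3 (depth 4)
  pos 6: '(' -> open internal node _4 (depth 5)
  pos 12: ')' -> close internal node _4 (now at depth 4)
  pos 13: ')' -> close internal node _3 (now at depth 3)
  pos 16: ')' -> close internal node _2 (now at depth 2)
  pos 19: ')' -> close internal node _1 (now at depth 1)
  pos 23: '(' -> open internal node _5 (depth 2)
  pos 27: ')' -> close internal node _5 (now at depth 1)
  pos 30: ')' -> close internal node _0 (now at depth 0)
Total internal nodes: 6
BFS adjacency from root:
  _0: _1 E _5 T
  _1: _2 Y
  _5: A D
  _2: _3 P
  _3: B _4
  _4: H N K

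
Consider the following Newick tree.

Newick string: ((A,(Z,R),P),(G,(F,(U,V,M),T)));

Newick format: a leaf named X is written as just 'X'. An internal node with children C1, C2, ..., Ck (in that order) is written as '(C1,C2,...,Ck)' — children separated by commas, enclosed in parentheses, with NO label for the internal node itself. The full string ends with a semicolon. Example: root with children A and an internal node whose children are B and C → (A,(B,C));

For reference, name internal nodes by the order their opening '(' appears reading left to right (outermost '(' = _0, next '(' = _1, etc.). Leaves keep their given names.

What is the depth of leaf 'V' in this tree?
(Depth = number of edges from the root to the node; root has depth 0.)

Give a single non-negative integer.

Newick: ((A,(Z,R),P),(G,(F,(U,V,M),T)));
Naming internals by '(' encounter order: outermost '(' = _0, next = _1, ...
Query node: V
Path from root: _0 -> _3 -> _4 -> _5 -> V
Depth of V: 4 (number of edges from root)

Answer: 4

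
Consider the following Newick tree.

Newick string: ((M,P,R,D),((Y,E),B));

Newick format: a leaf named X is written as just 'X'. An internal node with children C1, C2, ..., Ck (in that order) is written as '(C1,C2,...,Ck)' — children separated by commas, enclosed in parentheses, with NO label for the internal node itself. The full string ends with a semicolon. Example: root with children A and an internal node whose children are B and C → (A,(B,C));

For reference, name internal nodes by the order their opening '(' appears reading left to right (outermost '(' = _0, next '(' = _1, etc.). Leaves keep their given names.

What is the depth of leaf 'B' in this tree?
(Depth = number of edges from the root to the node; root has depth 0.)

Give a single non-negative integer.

Newick: ((M,P,R,D),((Y,E),B));
Naming internals by '(' encounter order: outermost '(' = _0, next = _1, ...
Query node: B
Path from root: _0 -> _2 -> B
Depth of B: 2 (number of edges from root)

Answer: 2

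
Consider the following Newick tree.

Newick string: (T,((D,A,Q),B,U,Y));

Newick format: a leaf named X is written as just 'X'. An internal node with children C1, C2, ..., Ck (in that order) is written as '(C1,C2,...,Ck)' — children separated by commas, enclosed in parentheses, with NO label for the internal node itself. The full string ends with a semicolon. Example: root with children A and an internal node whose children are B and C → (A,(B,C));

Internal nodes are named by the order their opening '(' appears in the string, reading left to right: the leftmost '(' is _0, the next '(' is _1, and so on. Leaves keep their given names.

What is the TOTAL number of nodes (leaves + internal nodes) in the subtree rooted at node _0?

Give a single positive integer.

Answer: 10

Derivation:
Newick: (T,((D,A,Q),B,U,Y));
Locate _0: it is the '(' at position 0 (the 1st '(' reading left to right).
Query: subtree rooted at _0
_0: subtree_size = 1 + 9
  T: subtree_size = 1 + 0
  _1: subtree_size = 1 + 7
    _2: subtree_size = 1 + 3
      D: subtree_size = 1 + 0
      A: subtree_size = 1 + 0
      Q: subtree_size = 1 + 0
    B: subtree_size = 1 + 0
    U: subtree_size = 1 + 0
    Y: subtree_size = 1 + 0
Total subtree size of _0: 10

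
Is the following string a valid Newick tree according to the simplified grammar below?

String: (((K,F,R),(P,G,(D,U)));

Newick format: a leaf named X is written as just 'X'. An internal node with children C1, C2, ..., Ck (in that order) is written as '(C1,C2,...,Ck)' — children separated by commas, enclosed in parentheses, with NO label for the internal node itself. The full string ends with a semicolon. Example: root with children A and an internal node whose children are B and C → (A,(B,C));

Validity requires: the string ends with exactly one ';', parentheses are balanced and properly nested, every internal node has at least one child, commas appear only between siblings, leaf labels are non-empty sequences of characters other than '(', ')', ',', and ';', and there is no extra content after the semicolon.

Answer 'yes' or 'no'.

Input: (((K,F,R),(P,G,(D,U)));
Paren balance: 5 '(' vs 4 ')' MISMATCH
Ends with single ';': True
Full parse: FAILS (expected , or ) at pos 22)
Valid: False

Answer: no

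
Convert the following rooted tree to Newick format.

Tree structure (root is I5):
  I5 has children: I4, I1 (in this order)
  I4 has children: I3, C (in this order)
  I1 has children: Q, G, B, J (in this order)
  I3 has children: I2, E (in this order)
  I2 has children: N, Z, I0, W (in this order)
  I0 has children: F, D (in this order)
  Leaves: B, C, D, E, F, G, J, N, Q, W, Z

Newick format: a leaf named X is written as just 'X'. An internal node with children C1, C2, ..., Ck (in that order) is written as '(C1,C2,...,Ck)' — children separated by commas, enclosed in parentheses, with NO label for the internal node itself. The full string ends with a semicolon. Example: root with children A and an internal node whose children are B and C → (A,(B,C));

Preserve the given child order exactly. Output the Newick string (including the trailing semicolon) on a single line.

Answer: ((((N,Z,(F,D),W),E),C),(Q,G,B,J));

Derivation:
internal I5 with children ['I4', 'I1']
  internal I4 with children ['I3', 'C']
    internal I3 with children ['I2', 'E']
      internal I2 with children ['N', 'Z', 'I0', 'W']
        leaf 'N' → 'N'
        leaf 'Z' → 'Z'
        internal I0 with children ['F', 'D']
          leaf 'F' → 'F'
          leaf 'D' → 'D'
        → '(F,D)'
        leaf 'W' → 'W'
      → '(N,Z,(F,D),W)'
      leaf 'E' → 'E'
    → '((N,Z,(F,D),W),E)'
    leaf 'C' → 'C'
  → '(((N,Z,(F,D),W),E),C)'
  internal I1 with children ['Q', 'G', 'B', 'J']
    leaf 'Q' → 'Q'
    leaf 'G' → 'G'
    leaf 'B' → 'B'
    leaf 'J' → 'J'
  → '(Q,G,B,J)'
→ '((((N,Z,(F,D),W),E),C),(Q,G,B,J))'
Final: ((((N,Z,(F,D),W),E),C),(Q,G,B,J));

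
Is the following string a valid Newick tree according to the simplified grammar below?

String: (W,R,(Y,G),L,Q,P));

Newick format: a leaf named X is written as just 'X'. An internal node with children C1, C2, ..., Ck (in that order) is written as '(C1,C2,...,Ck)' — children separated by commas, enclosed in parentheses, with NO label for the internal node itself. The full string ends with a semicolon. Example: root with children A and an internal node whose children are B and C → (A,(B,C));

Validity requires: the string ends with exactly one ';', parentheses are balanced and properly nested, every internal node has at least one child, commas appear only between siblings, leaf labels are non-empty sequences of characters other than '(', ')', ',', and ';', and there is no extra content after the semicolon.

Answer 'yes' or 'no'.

Input: (W,R,(Y,G),L,Q,P));
Paren balance: 2 '(' vs 3 ')' MISMATCH
Ends with single ';': True
Full parse: FAILS (extra content after tree at pos 17)
Valid: False

Answer: no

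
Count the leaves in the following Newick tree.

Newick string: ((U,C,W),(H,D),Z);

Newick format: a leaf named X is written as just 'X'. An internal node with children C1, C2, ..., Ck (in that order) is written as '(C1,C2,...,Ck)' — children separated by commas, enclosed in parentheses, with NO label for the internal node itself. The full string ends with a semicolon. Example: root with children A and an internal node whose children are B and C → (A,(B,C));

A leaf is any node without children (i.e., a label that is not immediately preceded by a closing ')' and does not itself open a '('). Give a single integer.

Newick: ((U,C,W),(H,D),Z);
Scan left-to-right; a leaf is any maximal label run not followed by '(':
  pos 2: leaf 'U' → count = 1
  pos 4: leaf 'C' → count = 2
  pos 6: leaf 'W' → count = 3
  pos 10: leaf 'H' → count = 4
  pos 12: leaf 'D' → count = 5
  pos 15: leaf 'Z' → count = 6
Total leaves: 6

Answer: 6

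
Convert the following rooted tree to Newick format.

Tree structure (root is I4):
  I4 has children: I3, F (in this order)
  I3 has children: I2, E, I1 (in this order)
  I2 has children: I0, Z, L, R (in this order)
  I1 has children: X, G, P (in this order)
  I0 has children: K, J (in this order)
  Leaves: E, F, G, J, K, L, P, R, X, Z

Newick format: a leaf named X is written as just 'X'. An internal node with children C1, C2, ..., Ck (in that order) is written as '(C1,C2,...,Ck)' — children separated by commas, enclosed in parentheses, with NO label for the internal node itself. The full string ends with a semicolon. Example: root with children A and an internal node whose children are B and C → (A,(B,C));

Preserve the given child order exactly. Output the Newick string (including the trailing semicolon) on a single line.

internal I4 with children ['I3', 'F']
  internal I3 with children ['I2', 'E', 'I1']
    internal I2 with children ['I0', 'Z', 'L', 'R']
      internal I0 with children ['K', 'J']
        leaf 'K' → 'K'
        leaf 'J' → 'J'
      → '(K,J)'
      leaf 'Z' → 'Z'
      leaf 'L' → 'L'
      leaf 'R' → 'R'
    → '((K,J),Z,L,R)'
    leaf 'E' → 'E'
    internal I1 with children ['X', 'G', 'P']
      leaf 'X' → 'X'
      leaf 'G' → 'G'
      leaf 'P' → 'P'
    → '(X,G,P)'
  → '(((K,J),Z,L,R),E,(X,G,P))'
  leaf 'F' → 'F'
→ '((((K,J),Z,L,R),E,(X,G,P)),F)'
Final: ((((K,J),Z,L,R),E,(X,G,P)),F);

Answer: ((((K,J),Z,L,R),E,(X,G,P)),F);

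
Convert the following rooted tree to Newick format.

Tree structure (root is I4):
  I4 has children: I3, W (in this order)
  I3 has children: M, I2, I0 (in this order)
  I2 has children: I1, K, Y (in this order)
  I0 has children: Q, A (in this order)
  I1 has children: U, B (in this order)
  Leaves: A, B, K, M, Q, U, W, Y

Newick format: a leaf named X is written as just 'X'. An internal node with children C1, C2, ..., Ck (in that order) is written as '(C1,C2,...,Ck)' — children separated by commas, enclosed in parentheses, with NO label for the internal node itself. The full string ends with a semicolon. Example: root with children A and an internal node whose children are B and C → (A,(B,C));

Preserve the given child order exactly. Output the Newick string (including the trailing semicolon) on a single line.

internal I4 with children ['I3', 'W']
  internal I3 with children ['M', 'I2', 'I0']
    leaf 'M' → 'M'
    internal I2 with children ['I1', 'K', 'Y']
      internal I1 with children ['U', 'B']
        leaf 'U' → 'U'
        leaf 'B' → 'B'
      → '(U,B)'
      leaf 'K' → 'K'
      leaf 'Y' → 'Y'
    → '((U,B),K,Y)'
    internal I0 with children ['Q', 'A']
      leaf 'Q' → 'Q'
      leaf 'A' → 'A'
    → '(Q,A)'
  → '(M,((U,B),K,Y),(Q,A))'
  leaf 'W' → 'W'
→ '((M,((U,B),K,Y),(Q,A)),W)'
Final: ((M,((U,B),K,Y),(Q,A)),W);

Answer: ((M,((U,B),K,Y),(Q,A)),W);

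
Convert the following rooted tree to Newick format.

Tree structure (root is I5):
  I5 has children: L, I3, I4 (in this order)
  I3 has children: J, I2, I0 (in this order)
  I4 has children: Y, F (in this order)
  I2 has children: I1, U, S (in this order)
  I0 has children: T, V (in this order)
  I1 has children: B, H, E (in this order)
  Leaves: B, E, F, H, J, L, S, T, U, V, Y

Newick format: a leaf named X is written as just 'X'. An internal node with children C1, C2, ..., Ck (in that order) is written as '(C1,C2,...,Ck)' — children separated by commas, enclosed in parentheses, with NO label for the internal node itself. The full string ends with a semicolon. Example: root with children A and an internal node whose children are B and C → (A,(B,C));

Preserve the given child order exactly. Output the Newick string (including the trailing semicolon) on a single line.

internal I5 with children ['L', 'I3', 'I4']
  leaf 'L' → 'L'
  internal I3 with children ['J', 'I2', 'I0']
    leaf 'J' → 'J'
    internal I2 with children ['I1', 'U', 'S']
      internal I1 with children ['B', 'H', 'E']
        leaf 'B' → 'B'
        leaf 'H' → 'H'
        leaf 'E' → 'E'
      → '(B,H,E)'
      leaf 'U' → 'U'
      leaf 'S' → 'S'
    → '((B,H,E),U,S)'
    internal I0 with children ['T', 'V']
      leaf 'T' → 'T'
      leaf 'V' → 'V'
    → '(T,V)'
  → '(J,((B,H,E),U,S),(T,V))'
  internal I4 with children ['Y', 'F']
    leaf 'Y' → 'Y'
    leaf 'F' → 'F'
  → '(Y,F)'
→ '(L,(J,((B,H,E),U,S),(T,V)),(Y,F))'
Final: (L,(J,((B,H,E),U,S),(T,V)),(Y,F));

Answer: (L,(J,((B,H,E),U,S),(T,V)),(Y,F));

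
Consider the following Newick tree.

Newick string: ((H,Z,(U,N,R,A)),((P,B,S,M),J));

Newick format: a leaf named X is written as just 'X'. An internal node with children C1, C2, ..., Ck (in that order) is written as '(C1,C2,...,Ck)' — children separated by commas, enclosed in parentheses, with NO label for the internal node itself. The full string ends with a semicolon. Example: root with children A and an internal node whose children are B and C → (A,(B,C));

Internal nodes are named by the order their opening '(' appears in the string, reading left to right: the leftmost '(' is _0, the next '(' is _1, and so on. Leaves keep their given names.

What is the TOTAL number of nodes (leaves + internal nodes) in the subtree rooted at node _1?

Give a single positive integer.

Answer: 8

Derivation:
Newick: ((H,Z,(U,N,R,A)),((P,B,S,M),J));
Locate _1: it is the '(' at position 1 (the 2nd '(' reading left to right).
Query: subtree rooted at _1
_1: subtree_size = 1 + 7
  H: subtree_size = 1 + 0
  Z: subtree_size = 1 + 0
  _2: subtree_size = 1 + 4
    U: subtree_size = 1 + 0
    N: subtree_size = 1 + 0
    R: subtree_size = 1 + 0
    A: subtree_size = 1 + 0
Total subtree size of _1: 8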